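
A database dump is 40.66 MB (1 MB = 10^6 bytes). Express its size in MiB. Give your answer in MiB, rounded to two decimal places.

38.78 MiB

40.66 MB × 1,000,000 bytes/MB = 40,660,000 bytes
1 MiB = 1,048,576 bytes
40,660,000 / 1,048,576 = 38.78 MiB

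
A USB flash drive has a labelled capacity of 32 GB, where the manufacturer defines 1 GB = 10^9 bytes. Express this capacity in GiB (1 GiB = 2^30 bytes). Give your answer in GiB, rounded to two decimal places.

29.80 GiB

32 GB = 32 × 10^9 bytes = 32,000,000,000 bytes
1 GiB = 1,073,741,824 bytes
32,000,000,000 / 1,073,741,824 = 29.80 GiB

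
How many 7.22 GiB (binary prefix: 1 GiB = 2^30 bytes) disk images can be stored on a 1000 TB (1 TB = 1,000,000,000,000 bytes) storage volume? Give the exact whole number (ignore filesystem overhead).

Capacity: 1000 TB = 1,000,000,000,000,000 bytes
Per item: 7.22 GiB = 7,752,415,969.28 bytes
⌊1,000,000,000,000,000 / 7,752,415,969.28⌋ = 128,992

128,992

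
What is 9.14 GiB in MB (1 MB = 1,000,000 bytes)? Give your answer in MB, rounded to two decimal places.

9,814.00 MB

9.14 GiB × 1,073,741,824 bytes/GiB = 9,814,000,271.36 bytes
1 MB = 10^6 bytes = 1,000,000 bytes
9,814,000,271.36 / 1,000,000 = 9,814.00 MB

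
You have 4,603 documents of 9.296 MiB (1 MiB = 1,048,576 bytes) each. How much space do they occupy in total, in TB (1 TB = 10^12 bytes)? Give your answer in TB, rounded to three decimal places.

0.045 TB

Total = 4,603 × 9.296 MiB = 42789.488 MiB
= 42789.488 × 1,048,576 bytes = 44,868,030,169.088 bytes
1 TB = 1,000,000,000,000 bytes
44,868,030,169.088 / 1,000,000,000,000 = 0.045 TB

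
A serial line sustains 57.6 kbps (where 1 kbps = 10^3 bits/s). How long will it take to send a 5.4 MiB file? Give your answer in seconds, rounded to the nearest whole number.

786 seconds

5.4 MiB = 5,662,310.4 bytes = 45,298,483.2 bits
57.6 kbps = 57,600 bits/s
time = 45,298,483.2 / 57,600 = 786 s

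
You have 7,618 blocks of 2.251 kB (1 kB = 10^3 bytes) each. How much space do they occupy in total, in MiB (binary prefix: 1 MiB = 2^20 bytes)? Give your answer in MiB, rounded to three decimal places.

16.354 MiB

Total = 7,618 × 2.251 kB = 17148.118 kB
= 17148.118 × 1,000 bytes = 17,148,118 bytes
1 MiB = 1,048,576 bytes
17,148,118 / 1,048,576 = 16.354 MiB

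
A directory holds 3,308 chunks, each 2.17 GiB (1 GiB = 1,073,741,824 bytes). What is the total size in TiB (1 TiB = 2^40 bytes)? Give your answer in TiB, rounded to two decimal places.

Total = 3,308 × 2.17 GiB = 7178.36 GiB
= 7178.36 × 1,073,741,824 bytes = 7,707,705,359,728.64 bytes
1 TiB = 1,099,511,627,776 bytes
7,707,705,359,728.64 / 1,099,511,627,776 = 7.01 TiB

7.01 TiB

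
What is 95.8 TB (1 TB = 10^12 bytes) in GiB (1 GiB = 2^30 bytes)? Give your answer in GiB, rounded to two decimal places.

95.8 TB × 1,000,000,000,000 bytes/TB = 95,800,000,000,000 bytes
1 GiB = 1,073,741,824 bytes
95,800,000,000,000 / 1,073,741,824 = 89,220.70 GiB

89,220.70 GiB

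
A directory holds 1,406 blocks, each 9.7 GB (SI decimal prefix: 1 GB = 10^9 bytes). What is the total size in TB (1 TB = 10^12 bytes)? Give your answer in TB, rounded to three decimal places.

Total = 1,406 × 9.7 GB = 13638.2 GB
= 13638.2 × 1,000,000,000 bytes = 13,638,200,000,000 bytes
1 TB = 1,000,000,000,000 bytes
13,638,200,000,000 / 1,000,000,000,000 = 13.638 TB

13.638 TB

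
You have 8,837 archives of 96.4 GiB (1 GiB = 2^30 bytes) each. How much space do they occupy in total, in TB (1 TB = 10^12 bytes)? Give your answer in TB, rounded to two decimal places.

Total = 8,837 × 96.4 GiB = 851886.8 GiB
= 851886.8 × 1,073,741,824 bytes = 914,706,486,473,523.2 bytes
1 TB = 1,000,000,000,000 bytes
914,706,486,473,523.2 / 1,000,000,000,000 = 914.71 TB

914.71 TB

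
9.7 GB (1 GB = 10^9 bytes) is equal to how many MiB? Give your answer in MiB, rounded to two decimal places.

9.7 GB = 9.7 × 10^9 bytes = 9,700,000,000 bytes
1 MiB = 2^20 bytes = 1,048,576 bytes
9,700,000,000 / 1,048,576 = 9,250.64 MiB

9,250.64 MiB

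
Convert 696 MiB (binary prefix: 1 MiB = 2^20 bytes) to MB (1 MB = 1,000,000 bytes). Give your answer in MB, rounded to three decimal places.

696 MiB = 696 × 2^20 bytes = 729,808,896 bytes
1 MB = 10^6 bytes = 1,000,000 bytes
729,808,896 / 1,000,000 = 729.809 MB

729.809 MB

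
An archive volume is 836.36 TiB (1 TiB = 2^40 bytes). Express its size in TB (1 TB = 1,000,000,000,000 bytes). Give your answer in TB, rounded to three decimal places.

919.588 TB

836.36 TiB = 836.36 × 2^40 bytes = 919,587,545,006,735.36 bytes
1 TB = 10^12 bytes = 1,000,000,000,000 bytes
919,587,545,006,735.36 / 1,000,000,000,000 = 919.588 TB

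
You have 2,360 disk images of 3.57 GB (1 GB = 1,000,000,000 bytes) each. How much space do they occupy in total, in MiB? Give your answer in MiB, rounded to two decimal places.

8,034,896.85 MiB

Total = 2,360 × 3.57 GB = 8425.2 GB
= 8425.2 × 1,000,000,000 bytes = 8,425,200,000,000 bytes
1 MiB = 1,048,576 bytes
8,425,200,000,000 / 1,048,576 = 8,034,896.85 MiB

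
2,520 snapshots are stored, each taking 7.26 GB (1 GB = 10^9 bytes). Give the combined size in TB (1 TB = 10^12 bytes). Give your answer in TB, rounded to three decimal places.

Total = 2,520 × 7.26 GB = 18295.2 GB
= 18295.2 × 1,000,000,000 bytes = 18,295,200,000,000 bytes
1 TB = 1,000,000,000,000 bytes
18,295,200,000,000 / 1,000,000,000,000 = 18.295 TB

18.295 TB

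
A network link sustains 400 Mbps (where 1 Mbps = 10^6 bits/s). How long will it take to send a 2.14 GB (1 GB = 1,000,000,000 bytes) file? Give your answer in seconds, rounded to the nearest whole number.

2.14 GB = 2,140,000,000 bytes = 17,120,000,000 bits
400 Mbps = 400,000,000 bits/s
time = 17,120,000,000 / 400,000,000 = 43 s

43 seconds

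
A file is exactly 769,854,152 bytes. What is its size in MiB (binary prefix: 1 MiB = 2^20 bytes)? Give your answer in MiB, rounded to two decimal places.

734.19 MiB

769,854,152 bytes given.
1 MiB = 2^20 bytes = 1,048,576 bytes
769,854,152 / 1,048,576 = 734.19 MiB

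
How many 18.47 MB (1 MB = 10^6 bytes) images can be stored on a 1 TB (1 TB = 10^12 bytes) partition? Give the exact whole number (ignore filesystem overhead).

54,141

Capacity: 1 TB = 1,000,000,000,000 bytes
Per item: 18.47 MB = 18,470,000 bytes
⌊1,000,000,000,000 / 18,470,000⌋ = 54,141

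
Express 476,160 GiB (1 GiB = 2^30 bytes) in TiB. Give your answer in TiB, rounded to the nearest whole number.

465 TiB

476,160 GiB = 476,160 × 2^30 bytes = 511,272,906,915,840 bytes
1 TiB = 1,099,511,627,776 bytes
511,272,906,915,840 / 1,099,511,627,776 = 465 TiB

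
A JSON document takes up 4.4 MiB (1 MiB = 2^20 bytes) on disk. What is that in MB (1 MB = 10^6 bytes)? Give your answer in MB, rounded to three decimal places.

4.4 MiB × 1,048,576 bytes/MiB = 4,613,734.4 bytes
1 MB = 1,000,000 bytes
4,613,734.4 / 1,000,000 = 4.614 MB

4.614 MB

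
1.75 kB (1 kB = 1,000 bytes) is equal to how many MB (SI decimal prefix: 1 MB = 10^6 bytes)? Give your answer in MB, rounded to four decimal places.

1.75 kB × 1,000 bytes/kB = 1,750 bytes
1 MB = 1,000,000 bytes
1,750 / 1,000,000 = 0.0018 MB

0.0018 MB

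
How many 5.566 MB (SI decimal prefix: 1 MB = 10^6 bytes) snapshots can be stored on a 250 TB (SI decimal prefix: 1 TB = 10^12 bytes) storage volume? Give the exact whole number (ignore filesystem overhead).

44,915,558

Capacity: 250 TB = 250,000,000,000,000 bytes
Per item: 5.566 MB = 5,566,000 bytes
⌊250,000,000,000,000 / 5,566,000⌋ = 44,915,558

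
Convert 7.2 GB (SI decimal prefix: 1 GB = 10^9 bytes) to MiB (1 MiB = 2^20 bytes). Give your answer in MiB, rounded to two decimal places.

7.2 GB = 7.2 × 10^9 bytes = 7,200,000,000 bytes
1 MiB = 2^20 bytes = 1,048,576 bytes
7,200,000,000 / 1,048,576 = 6,866.46 MiB

6,866.46 MiB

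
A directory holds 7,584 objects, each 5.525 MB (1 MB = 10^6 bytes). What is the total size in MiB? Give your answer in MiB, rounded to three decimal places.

39,960.480 MiB

Total = 7,584 × 5.525 MB = 41901.6 MB
= 41901.6 × 1,000,000 bytes = 41,901,600,000 bytes
1 MiB = 1,048,576 bytes
41,901,600,000 / 1,048,576 = 39,960.480 MiB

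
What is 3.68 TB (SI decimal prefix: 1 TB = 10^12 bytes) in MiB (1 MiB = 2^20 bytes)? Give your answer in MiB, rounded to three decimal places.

3,509,521.484 MiB

3.68 TB × 1,000,000,000,000 bytes/TB = 3,680,000,000,000 bytes
1 MiB = 2^20 bytes = 1,048,576 bytes
3,680,000,000,000 / 1,048,576 = 3,509,521.484 MiB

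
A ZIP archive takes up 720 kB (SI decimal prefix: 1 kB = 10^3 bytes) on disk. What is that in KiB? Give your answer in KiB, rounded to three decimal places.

703.125 KiB

720 kB × 1,000 bytes/kB = 720,000 bytes
1 KiB = 1,024 bytes
720,000 / 1,024 = 703.125 KiB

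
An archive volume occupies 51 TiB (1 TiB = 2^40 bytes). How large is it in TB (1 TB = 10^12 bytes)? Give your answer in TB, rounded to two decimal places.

51 TiB = 51 × 2^40 bytes = 56,075,093,016,576 bytes
1 TB = 10^12 bytes = 1,000,000,000,000 bytes
56,075,093,016,576 / 1,000,000,000,000 = 56.08 TB

56.08 TB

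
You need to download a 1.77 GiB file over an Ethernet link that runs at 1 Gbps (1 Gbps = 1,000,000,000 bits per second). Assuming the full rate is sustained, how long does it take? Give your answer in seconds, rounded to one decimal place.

15.2 seconds

1.77 GiB = 1,900,523,028.48 bytes = 15,204,184,227.84 bits
1 Gbps = 1,000,000,000 bits/s
time = 15,204,184,227.84 / 1,000,000,000 = 15.2 s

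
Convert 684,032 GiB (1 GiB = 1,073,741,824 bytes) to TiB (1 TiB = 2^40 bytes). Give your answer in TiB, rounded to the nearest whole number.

684,032 GiB × 1,073,741,824 bytes/GiB = 734,473,767,354,368 bytes
1 TiB = 2^40 bytes = 1,099,511,627,776 bytes
734,473,767,354,368 / 1,099,511,627,776 = 668 TiB

668 TiB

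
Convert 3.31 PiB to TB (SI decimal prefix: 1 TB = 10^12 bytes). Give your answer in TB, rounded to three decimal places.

3.31 PiB = 3.31 × 2^50 bytes = 3,726,728,691,649,085.44 bytes
1 TB = 1,000,000,000,000 bytes
3,726,728,691,649,085.44 / 1,000,000,000,000 = 3,726.729 TB

3,726.729 TB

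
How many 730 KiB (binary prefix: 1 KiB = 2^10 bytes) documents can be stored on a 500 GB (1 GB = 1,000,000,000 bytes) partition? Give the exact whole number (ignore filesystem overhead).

668,878

Capacity: 500 GB = 500,000,000,000 bytes
Per item: 730 KiB = 747,520 bytes
⌊500,000,000,000 / 747,520⌋ = 668,878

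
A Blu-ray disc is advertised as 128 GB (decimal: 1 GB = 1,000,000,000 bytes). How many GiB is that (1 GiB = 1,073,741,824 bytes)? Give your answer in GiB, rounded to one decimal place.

128 GB = 128 × 10^9 bytes = 128,000,000,000 bytes
1 GiB = 2^30 bytes = 1,073,741,824 bytes
128,000,000,000 / 1,073,741,824 = 119.2 GiB

119.2 GiB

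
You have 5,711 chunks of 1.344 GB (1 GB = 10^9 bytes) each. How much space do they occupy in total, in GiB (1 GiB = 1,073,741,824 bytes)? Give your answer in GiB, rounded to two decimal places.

Total = 5,711 × 1.344 GB = 7675.584 GB
= 7675.584 × 1,000,000,000 bytes = 7,675,584,000,000 bytes
1 GiB = 1,073,741,824 bytes
7,675,584,000,000 / 1,073,741,824 = 7,148.44 GiB

7,148.44 GiB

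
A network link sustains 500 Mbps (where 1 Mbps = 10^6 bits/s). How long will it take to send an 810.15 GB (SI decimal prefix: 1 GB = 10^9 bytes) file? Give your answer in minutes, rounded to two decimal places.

216.04 minutes

810.15 GB = 810,150,000,000 bytes = 6,481,200,000,000 bits
500 Mbps = 500,000,000 bits/s
time = 6,481,200,000,000 / 500,000,000 = 12,962.400 s
12,962.400 s / 60 = 216.04 minutes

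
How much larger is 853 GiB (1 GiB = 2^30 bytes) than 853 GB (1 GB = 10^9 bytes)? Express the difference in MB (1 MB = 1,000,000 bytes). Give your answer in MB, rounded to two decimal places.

62,901.78 MB

853 GiB = 853 × 1,073,741,824 = 915,901,775,872 bytes
853 GB = 853 × 1,000,000,000 = 853,000,000,000 bytes
difference = 62,901,775,872 bytes
62,901,775,872 / 1,000,000 = 62,901.78 MB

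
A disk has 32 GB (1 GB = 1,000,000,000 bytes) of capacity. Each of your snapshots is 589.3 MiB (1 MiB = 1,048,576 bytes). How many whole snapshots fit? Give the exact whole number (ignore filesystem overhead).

Capacity: 32 GB = 32,000,000,000 bytes
Per item: 589.3 MiB = 617,925,836.8 bytes
⌊32,000,000,000 / 617,925,836.8⌋ = 51

51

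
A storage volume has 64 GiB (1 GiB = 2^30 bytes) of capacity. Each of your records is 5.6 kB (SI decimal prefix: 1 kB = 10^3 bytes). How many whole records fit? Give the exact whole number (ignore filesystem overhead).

12,271,335

Capacity: 64 GiB = 68,719,476,736 bytes
Per item: 5.6 kB = 5,600 bytes
⌊68,719,476,736 / 5,600⌋ = 12,271,335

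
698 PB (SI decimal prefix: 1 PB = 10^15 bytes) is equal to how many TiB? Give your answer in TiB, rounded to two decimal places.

634,827.30 TiB

698 PB = 698 × 10^15 bytes = 698,000,000,000,000,000 bytes
1 TiB = 1,099,511,627,776 bytes
698,000,000,000,000,000 / 1,099,511,627,776 = 634,827.30 TiB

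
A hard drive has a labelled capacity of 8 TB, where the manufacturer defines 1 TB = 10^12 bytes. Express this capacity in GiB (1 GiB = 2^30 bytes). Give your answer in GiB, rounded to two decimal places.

7,450.58 GiB

8 TB = 8 × 10^12 bytes = 8,000,000,000,000 bytes
1 GiB = 1,073,741,824 bytes
8,000,000,000,000 / 1,073,741,824 = 7,450.58 GiB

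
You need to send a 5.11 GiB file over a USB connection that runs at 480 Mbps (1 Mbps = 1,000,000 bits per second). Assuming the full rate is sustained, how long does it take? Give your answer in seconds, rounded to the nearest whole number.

91 seconds

5.11 GiB = 5,486,820,720.64 bytes = 43,894,565,765.12 bits
480 Mbps = 480,000,000 bits/s
time = 43,894,565,765.12 / 480,000,000 = 91 s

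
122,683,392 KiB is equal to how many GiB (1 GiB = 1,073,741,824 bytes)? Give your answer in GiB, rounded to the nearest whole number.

122,683,392 KiB = 122,683,392 × 2^10 bytes = 125,627,793,408 bytes
1 GiB = 1,073,741,824 bytes
125,627,793,408 / 1,073,741,824 = 117 GiB

117 GiB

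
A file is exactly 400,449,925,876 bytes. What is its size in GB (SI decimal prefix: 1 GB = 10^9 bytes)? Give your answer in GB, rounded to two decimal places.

400.45 GB

400,449,925,876 bytes given.
1 GB = 1,000,000,000 bytes
400,449,925,876 / 1,000,000,000 = 400.45 GB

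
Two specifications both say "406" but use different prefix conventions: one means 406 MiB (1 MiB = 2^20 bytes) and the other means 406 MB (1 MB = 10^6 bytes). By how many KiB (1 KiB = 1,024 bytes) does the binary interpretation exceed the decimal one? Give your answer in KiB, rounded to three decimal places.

19,259.625 KiB

406 MiB = 406 × 1,048,576 = 425,721,856 bytes
406 MB = 406 × 1,000,000 = 406,000,000 bytes
difference = 19,721,856 bytes
19,721,856 / 1,024 = 19,259.625 KiB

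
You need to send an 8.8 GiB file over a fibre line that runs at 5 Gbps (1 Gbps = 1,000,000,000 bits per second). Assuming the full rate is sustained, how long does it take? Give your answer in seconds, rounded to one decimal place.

15.1 seconds

8.8 GiB = 9,448,928,051.2 bytes = 75,591,424,409.6 bits
5 Gbps = 5,000,000,000 bits/s
time = 75,591,424,409.6 / 5,000,000,000 = 15.1 s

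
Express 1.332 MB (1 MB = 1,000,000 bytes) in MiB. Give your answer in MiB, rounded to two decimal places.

1.332 MB × 1,000,000 bytes/MB = 1,332,000 bytes
1 MiB = 2^20 bytes = 1,048,576 bytes
1,332,000 / 1,048,576 = 1.27 MiB

1.27 MiB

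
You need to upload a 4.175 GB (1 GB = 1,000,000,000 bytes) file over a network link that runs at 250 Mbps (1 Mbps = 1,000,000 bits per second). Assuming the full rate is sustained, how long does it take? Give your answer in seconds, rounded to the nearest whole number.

4.175 GB = 4,175,000,000 bytes = 33,400,000,000 bits
250 Mbps = 250,000,000 bits/s
time = 33,400,000,000 / 250,000,000 = 134 s

134 seconds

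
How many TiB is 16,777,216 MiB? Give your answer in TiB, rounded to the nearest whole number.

16,777,216 MiB × 1,048,576 bytes/MiB = 17,592,186,044,416 bytes
1 TiB = 2^40 bytes = 1,099,511,627,776 bytes
17,592,186,044,416 / 1,099,511,627,776 = 16 TiB

16 TiB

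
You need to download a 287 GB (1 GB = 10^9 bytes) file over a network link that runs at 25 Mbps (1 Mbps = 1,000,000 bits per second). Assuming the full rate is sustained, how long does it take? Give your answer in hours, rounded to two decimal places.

25.51 hours

287 GB = 287,000,000,000 bytes = 2,296,000,000,000 bits
25 Mbps = 25,000,000 bits/s
time = 2,296,000,000,000 / 25,000,000 = 91,840.0000 s
91,840.0000 s / 3600 = 25.51 hours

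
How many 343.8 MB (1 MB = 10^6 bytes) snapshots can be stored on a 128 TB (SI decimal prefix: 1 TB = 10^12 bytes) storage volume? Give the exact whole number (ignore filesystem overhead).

372,309

Capacity: 128 TB = 128,000,000,000,000 bytes
Per item: 343.8 MB = 343,800,000 bytes
⌊128,000,000,000,000 / 343,800,000⌋ = 372,309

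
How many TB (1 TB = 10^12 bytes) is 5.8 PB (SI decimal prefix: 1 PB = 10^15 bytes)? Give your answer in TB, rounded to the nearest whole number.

5,800 TB

5.8 PB = 5.8 × 10^15 bytes = 5,800,000,000,000,000 bytes
1 TB = 10^12 bytes = 1,000,000,000,000 bytes
5,800,000,000,000,000 / 1,000,000,000,000 = 5,800 TB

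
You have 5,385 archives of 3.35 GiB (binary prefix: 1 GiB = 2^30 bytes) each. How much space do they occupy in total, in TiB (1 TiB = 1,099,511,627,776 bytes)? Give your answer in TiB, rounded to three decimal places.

Total = 5,385 × 3.35 GiB = 18039.75 GiB
= 18039.75 × 1,073,741,824 bytes = 19,370,034,069,504 bytes
1 TiB = 1,099,511,627,776 bytes
19,370,034,069,504 / 1,099,511,627,776 = 17.617 TiB

17.617 TiB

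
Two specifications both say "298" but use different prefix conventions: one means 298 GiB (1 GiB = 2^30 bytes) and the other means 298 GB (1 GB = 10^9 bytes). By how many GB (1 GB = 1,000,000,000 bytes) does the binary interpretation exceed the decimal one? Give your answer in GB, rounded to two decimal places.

21.98 GB

298 GiB = 298 × 1,073,741,824 = 319,975,063,552 bytes
298 GB = 298 × 1,000,000,000 = 298,000,000,000 bytes
difference = 21,975,063,552 bytes
21,975,063,552 / 1,000,000,000 = 21.98 GB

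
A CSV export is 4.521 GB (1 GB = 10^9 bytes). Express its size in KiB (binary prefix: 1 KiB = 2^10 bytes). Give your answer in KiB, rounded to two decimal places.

4,415,039.06 KiB

4.521 GB = 4.521 × 10^9 bytes = 4,521,000,000 bytes
1 KiB = 1,024 bytes
4,521,000,000 / 1,024 = 4,415,039.06 KiB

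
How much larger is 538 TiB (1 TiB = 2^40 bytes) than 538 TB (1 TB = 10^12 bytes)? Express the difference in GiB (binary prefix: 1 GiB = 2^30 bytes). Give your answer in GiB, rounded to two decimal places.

538 TiB = 538 × 1,099,511,627,776 = 591,537,255,743,488 bytes
538 TB = 538 × 1,000,000,000,000 = 538,000,000,000,000 bytes
difference = 53,537,255,743,488 bytes
53,537,255,743,488 / 1,073,741,824 = 49,860.45 GiB

49,860.45 GiB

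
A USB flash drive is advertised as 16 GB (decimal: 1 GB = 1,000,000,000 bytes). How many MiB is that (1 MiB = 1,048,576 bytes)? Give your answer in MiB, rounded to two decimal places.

15,258.79 MiB

16 GB × 1,000,000,000 bytes/GB = 16,000,000,000 bytes
1 MiB = 2^20 bytes = 1,048,576 bytes
16,000,000,000 / 1,048,576 = 15,258.79 MiB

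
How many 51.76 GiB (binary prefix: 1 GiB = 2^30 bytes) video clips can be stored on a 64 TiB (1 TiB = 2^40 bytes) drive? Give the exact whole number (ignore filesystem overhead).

1,266

Capacity: 64 TiB = 70,368,744,177,664 bytes
Per item: 51.76 GiB = 55,576,876,810.24 bytes
⌊70,368,744,177,664 / 55,576,876,810.24⌋ = 1,266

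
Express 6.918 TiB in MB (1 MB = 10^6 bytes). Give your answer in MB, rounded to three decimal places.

7,606,421.441 MB

6.918 TiB × 1,099,511,627,776 bytes/TiB = 7,606,421,440,954.368 bytes
1 MB = 1,000,000 bytes
7,606,421,440,954.368 / 1,000,000 = 7,606,421.441 MB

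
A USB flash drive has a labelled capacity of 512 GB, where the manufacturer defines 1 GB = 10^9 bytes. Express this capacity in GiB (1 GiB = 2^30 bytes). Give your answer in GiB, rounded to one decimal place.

512 GB × 1,000,000,000 bytes/GB = 512,000,000,000 bytes
1 GiB = 2^30 bytes = 1,073,741,824 bytes
512,000,000,000 / 1,073,741,824 = 476.8 GiB

476.8 GiB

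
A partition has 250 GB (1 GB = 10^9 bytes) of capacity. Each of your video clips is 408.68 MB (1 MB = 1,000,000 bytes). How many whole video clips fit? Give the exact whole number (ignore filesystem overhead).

Capacity: 250 GB = 250,000,000,000 bytes
Per item: 408.68 MB = 408,680,000 bytes
⌊250,000,000,000 / 408,680,000⌋ = 611

611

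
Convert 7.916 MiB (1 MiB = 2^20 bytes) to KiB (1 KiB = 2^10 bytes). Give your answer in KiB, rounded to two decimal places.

8,105.98 KiB

7.916 MiB = 7.916 × 2^20 bytes = 8,300,527.616 bytes
1 KiB = 1,024 bytes
8,300,527.616 / 1,024 = 8,105.98 KiB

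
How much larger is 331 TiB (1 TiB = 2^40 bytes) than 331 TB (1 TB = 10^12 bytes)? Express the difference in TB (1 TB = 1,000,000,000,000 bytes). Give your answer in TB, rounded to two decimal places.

331 TiB = 331 × 1,099,511,627,776 = 363,938,348,793,856 bytes
331 TB = 331 × 1,000,000,000,000 = 331,000,000,000,000 bytes
difference = 32,938,348,793,856 bytes
32,938,348,793,856 / 1,000,000,000,000 = 32.94 TB

32.94 TB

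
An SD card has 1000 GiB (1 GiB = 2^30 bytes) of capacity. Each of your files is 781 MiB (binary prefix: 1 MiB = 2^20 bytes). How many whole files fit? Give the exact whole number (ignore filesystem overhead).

Capacity: 1000 GiB = 1,073,741,824,000 bytes
Per item: 781 MiB = 818,937,856 bytes
⌊1,073,741,824,000 / 818,937,856⌋ = 1,311

1,311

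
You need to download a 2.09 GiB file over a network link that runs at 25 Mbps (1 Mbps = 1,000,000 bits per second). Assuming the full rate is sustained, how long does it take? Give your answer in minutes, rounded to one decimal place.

2.09 GiB = 2,244,120,412.16 bytes = 17,952,963,297.28 bits
25 Mbps = 25,000,000 bits/s
time = 17,952,963,297.28 / 25,000,000 = 718.12 s
718.12 s / 60 = 12.0 minutes

12.0 minutes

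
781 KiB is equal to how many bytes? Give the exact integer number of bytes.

799,744 bytes

781 × 1,024 = 799,744 bytes  (1 KiB = 2^10 bytes)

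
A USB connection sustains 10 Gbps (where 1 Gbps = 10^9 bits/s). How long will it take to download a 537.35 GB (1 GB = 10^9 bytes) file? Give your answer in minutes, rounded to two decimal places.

537.35 GB = 537,350,000,000 bytes = 4,298,800,000,000 bits
10 Gbps = 10,000,000,000 bits/s
time = 4,298,800,000,000 / 10,000,000,000 = 429.880 s
429.880 s / 60 = 7.16 minutes

7.16 minutes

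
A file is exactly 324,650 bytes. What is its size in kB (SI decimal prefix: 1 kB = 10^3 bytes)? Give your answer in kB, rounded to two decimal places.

324,650 bytes given.
1 kB = 1,000 bytes
324,650 / 1,000 = 324.65 kB

324.65 kB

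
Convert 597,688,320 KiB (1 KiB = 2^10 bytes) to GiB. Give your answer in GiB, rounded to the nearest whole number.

570 GiB

597,688,320 KiB = 597,688,320 × 2^10 bytes = 612,032,839,680 bytes
1 GiB = 1,073,741,824 bytes
612,032,839,680 / 1,073,741,824 = 570 GiB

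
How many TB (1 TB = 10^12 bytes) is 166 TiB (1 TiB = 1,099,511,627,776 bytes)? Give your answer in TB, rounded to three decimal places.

166 TiB × 1,099,511,627,776 bytes/TiB = 182,518,930,210,816 bytes
1 TB = 1,000,000,000,000 bytes
182,518,930,210,816 / 1,000,000,000,000 = 182.519 TB

182.519 TB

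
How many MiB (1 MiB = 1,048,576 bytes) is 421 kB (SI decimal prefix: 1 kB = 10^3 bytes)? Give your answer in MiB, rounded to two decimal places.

421 kB = 421 × 10^3 bytes = 421,000 bytes
1 MiB = 2^20 bytes = 1,048,576 bytes
421,000 / 1,048,576 = 0.40 MiB

0.40 MiB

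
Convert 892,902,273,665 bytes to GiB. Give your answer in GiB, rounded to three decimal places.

831.580 GiB

892,902,273,665 bytes given.
1 GiB = 1,073,741,824 bytes
892,902,273,665 / 1,073,741,824 = 831.580 GiB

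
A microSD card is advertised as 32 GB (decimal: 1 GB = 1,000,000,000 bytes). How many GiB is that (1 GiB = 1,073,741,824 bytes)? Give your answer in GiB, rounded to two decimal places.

32 GB × 1,000,000,000 bytes/GB = 32,000,000,000 bytes
1 GiB = 2^30 bytes = 1,073,741,824 bytes
32,000,000,000 / 1,073,741,824 = 29.80 GiB

29.80 GiB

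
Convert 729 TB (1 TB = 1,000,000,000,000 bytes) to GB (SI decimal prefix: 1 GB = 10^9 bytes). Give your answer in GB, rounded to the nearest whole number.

729 TB × 1,000,000,000,000 bytes/TB = 729,000,000,000,000 bytes
1 GB = 10^9 bytes = 1,000,000,000 bytes
729,000,000,000,000 / 1,000,000,000 = 729,000 GB

729,000 GB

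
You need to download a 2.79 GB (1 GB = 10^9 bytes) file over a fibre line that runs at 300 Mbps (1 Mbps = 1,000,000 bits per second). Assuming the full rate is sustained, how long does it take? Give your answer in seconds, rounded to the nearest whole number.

74 seconds

2.79 GB = 2,790,000,000 bytes = 22,320,000,000 bits
300 Mbps = 300,000,000 bits/s
time = 22,320,000,000 / 300,000,000 = 74 s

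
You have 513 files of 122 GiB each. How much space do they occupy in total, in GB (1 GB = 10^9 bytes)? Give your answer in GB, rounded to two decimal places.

Total = 513 × 122 GiB = 62,586 GiB
= 62,586 × 1,073,741,824 bytes = 67,201,205,796,864 bytes
1 GB = 1,000,000,000 bytes
67,201,205,796,864 / 1,000,000,000 = 67,201.21 GB

67,201.21 GB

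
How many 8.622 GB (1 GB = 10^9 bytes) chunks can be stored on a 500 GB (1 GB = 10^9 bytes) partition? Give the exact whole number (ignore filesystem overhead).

57

Capacity: 500 GB = 500,000,000,000 bytes
Per item: 8.622 GB = 8,622,000,000 bytes
⌊500,000,000,000 / 8,622,000,000⌋ = 57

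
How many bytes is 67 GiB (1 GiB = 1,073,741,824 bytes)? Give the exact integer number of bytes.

71,940,702,208 bytes

67 × 1,073,741,824 = 71,940,702,208 bytes  (1 GiB = 2^30 bytes)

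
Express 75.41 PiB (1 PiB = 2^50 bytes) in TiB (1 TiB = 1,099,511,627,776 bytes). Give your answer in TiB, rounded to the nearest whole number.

77,220 TiB

75.41 PiB = 75.41 × 2^50 bytes = 84,904,111,975,002,275.84 bytes
1 TiB = 1,099,511,627,776 bytes
84,904,111,975,002,275.84 / 1,099,511,627,776 = 77,220 TiB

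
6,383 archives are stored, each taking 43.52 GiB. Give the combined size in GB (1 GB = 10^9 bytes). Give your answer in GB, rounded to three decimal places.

Total = 6,383 × 43.52 GiB = 277788.16 GiB
= 277788.16 × 1,073,741,824 bytes = 298,272,765,604,003.84 bytes
1 GB = 1,000,000,000 bytes
298,272,765,604,003.84 / 1,000,000,000 = 298,272.766 GB

298,272.766 GB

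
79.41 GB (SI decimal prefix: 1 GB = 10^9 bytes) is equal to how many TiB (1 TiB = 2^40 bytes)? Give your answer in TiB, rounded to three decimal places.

79.41 GB = 79.41 × 10^9 bytes = 79,410,000,000 bytes
1 TiB = 1,099,511,627,776 bytes
79,410,000,000 / 1,099,511,627,776 = 0.072 TiB

0.072 TiB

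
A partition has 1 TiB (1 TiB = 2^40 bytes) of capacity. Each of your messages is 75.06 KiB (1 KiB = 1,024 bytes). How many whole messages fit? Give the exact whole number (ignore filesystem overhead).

Capacity: 1 TiB = 1,099,511,627,776 bytes
Per item: 75.06 KiB = 76,861.44 bytes
⌊1,099,511,627,776 / 76,861.44⌋ = 14,305,113

14,305,113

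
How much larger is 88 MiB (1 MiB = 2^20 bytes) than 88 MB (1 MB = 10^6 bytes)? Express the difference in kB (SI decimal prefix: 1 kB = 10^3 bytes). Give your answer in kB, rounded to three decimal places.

4,274.688 kB

88 MiB = 88 × 1,048,576 = 92,274,688 bytes
88 MB = 88 × 1,000,000 = 88,000,000 bytes
difference = 4,274,688 bytes
4,274,688 / 1,000 = 4,274.688 kB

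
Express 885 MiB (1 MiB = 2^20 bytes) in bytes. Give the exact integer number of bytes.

885 × 1,048,576 = 927,989,760 bytes

927,989,760 bytes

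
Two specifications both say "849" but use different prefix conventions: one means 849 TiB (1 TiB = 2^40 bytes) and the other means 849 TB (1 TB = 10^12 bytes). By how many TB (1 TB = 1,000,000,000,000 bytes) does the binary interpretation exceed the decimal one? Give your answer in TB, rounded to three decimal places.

84.485 TB

849 TiB = 849 × 1,099,511,627,776 = 933,485,371,981,824 bytes
849 TB = 849 × 1,000,000,000,000 = 849,000,000,000,000 bytes
difference = 84,485,371,981,824 bytes
84,485,371,981,824 / 1,000,000,000,000 = 84.485 TB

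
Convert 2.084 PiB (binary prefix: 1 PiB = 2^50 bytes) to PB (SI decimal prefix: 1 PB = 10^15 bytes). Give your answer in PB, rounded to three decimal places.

2.346 PB

2.084 PiB × 1,125,899,906,842,624 bytes/PiB = 2,346,375,405,860,028.416 bytes
1 PB = 1,000,000,000,000,000 bytes
2,346,375,405,860,028.416 / 1,000,000,000,000,000 = 2.346 PB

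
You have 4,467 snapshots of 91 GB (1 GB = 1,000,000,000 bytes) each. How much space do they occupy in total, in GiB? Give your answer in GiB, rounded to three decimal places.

Total = 4,467 × 91 GB = 406,497 GB
= 406,497 × 1,000,000,000 bytes = 406,497,000,000,000 bytes
1 GiB = 1,073,741,824 bytes
406,497,000,000,000 / 1,073,741,824 = 378,579.833 GiB

378,579.833 GiB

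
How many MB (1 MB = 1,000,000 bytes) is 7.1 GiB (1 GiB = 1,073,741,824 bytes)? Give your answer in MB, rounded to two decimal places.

7,623.57 MB

7.1 GiB × 1,073,741,824 bytes/GiB = 7,623,566,950.4 bytes
1 MB = 1,000,000 bytes
7,623,566,950.4 / 1,000,000 = 7,623.57 MB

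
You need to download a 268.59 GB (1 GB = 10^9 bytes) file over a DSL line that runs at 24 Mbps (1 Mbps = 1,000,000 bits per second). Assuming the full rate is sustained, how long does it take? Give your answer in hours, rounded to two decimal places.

24.87 hours

268.59 GB = 268,590,000,000 bytes = 2,148,720,000,000 bits
24 Mbps = 24,000,000 bits/s
time = 2,148,720,000,000 / 24,000,000 = 89,530.0000 s
89,530.0000 s / 3600 = 24.87 hours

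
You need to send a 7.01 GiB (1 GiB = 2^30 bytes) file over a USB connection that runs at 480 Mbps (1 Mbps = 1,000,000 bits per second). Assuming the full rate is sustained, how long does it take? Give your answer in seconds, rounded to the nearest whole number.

125 seconds

7.01 GiB = 7,526,930,186.24 bytes = 60,215,441,489.92 bits
480 Mbps = 480,000,000 bits/s
time = 60,215,441,489.92 / 480,000,000 = 125 s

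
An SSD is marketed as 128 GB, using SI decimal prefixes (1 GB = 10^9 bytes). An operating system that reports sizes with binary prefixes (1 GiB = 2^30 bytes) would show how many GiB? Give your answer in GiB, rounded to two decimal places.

119.21 GiB

128 GB = 128 × 10^9 bytes = 128,000,000,000 bytes
1 GiB = 1,073,741,824 bytes
128,000,000,000 / 1,073,741,824 = 119.21 GiB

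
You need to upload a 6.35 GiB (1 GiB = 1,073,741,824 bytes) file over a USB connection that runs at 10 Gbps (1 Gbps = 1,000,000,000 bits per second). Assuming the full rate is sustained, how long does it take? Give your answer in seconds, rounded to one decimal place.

6.35 GiB = 6,818,260,582.4 bytes = 54,546,084,659.2 bits
10 Gbps = 10,000,000,000 bits/s
time = 54,546,084,659.2 / 10,000,000,000 = 5.5 s

5.5 seconds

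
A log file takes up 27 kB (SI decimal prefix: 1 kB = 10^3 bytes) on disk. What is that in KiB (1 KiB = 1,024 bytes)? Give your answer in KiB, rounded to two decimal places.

26.37 KiB

27 kB = 27 × 10^3 bytes = 27,000 bytes
1 KiB = 1,024 bytes
27,000 / 1,024 = 26.37 KiB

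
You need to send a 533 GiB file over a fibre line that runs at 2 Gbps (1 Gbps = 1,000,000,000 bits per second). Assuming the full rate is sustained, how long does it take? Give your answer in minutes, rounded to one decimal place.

533 GiB = 572,304,392,192 bytes = 4,578,435,137,536 bits
2 Gbps = 2,000,000,000 bits/s
time = 4,578,435,137,536 / 2,000,000,000 = 2,289.22 s
2,289.22 s / 60 = 38.2 minutes

38.2 minutes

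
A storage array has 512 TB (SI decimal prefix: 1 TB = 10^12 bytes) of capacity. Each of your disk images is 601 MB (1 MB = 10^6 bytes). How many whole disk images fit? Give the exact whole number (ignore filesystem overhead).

851,913

Capacity: 512 TB = 512,000,000,000,000 bytes
Per item: 601 MB = 601,000,000 bytes
⌊512,000,000,000,000 / 601,000,000⌋ = 851,913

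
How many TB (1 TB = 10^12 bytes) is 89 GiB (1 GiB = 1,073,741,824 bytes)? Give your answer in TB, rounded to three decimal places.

0.096 TB

89 GiB = 89 × 2^30 bytes = 95,563,022,336 bytes
1 TB = 10^12 bytes = 1,000,000,000,000 bytes
95,563,022,336 / 1,000,000,000,000 = 0.096 TB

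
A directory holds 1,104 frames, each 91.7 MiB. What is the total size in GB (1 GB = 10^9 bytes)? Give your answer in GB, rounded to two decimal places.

106.15 GB

Total = 1,104 × 91.7 MiB = 101236.8 MiB
= 101236.8 × 1,048,576 bytes = 106,154,478,796.8 bytes
1 GB = 1,000,000,000 bytes
106,154,478,796.8 / 1,000,000,000 = 106.15 GB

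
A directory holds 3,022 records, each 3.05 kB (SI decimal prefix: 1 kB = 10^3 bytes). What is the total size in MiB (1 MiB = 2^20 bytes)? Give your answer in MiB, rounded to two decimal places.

8.79 MiB

Total = 3,022 × 3.05 kB = 9217.1 kB
= 9217.1 × 1,000 bytes = 9,217,100 bytes
1 MiB = 1,048,576 bytes
9,217,100 / 1,048,576 = 8.79 MiB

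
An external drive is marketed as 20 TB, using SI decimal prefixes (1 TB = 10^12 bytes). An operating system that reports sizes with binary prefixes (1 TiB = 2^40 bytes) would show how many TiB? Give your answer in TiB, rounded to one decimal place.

20 TB = 20 × 10^12 bytes = 20,000,000,000,000 bytes
1 TiB = 1,099,511,627,776 bytes
20,000,000,000,000 / 1,099,511,627,776 = 18.2 TiB

18.2 TiB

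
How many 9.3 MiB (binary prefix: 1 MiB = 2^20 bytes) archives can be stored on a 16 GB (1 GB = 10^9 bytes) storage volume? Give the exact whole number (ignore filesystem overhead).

1,640

Capacity: 16 GB = 16,000,000,000 bytes
Per item: 9.3 MiB = 9,751,756.8 bytes
⌊16,000,000,000 / 9,751,756.8⌋ = 1,640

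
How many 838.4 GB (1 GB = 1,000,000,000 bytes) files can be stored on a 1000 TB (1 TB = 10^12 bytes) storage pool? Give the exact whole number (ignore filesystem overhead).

Capacity: 1000 TB = 1,000,000,000,000,000 bytes
Per item: 838.4 GB = 838,400,000,000 bytes
⌊1,000,000,000,000,000 / 838,400,000,000⌋ = 1,192

1,192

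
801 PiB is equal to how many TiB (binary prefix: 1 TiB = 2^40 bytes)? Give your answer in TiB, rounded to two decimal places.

801 PiB × 1,125,899,906,842,624 bytes/PiB = 901,845,825,380,941,824 bytes
1 TiB = 1,099,511,627,776 bytes
901,845,825,380,941,824 / 1,099,511,627,776 = 820,224.00 TiB

820,224.00 TiB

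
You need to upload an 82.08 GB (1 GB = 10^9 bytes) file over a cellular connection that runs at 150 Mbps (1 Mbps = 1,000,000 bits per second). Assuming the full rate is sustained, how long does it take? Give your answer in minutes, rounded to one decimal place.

73.0 minutes

82.08 GB = 82,080,000,000 bytes = 656,640,000,000 bits
150 Mbps = 150,000,000 bits/s
time = 656,640,000,000 / 150,000,000 = 4,377.60 s
4,377.60 s / 60 = 73.0 minutes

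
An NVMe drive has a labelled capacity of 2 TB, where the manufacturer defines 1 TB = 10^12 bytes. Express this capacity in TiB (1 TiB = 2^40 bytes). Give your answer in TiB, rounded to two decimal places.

2 TB × 1,000,000,000,000 bytes/TB = 2,000,000,000,000 bytes
1 TiB = 1,099,511,627,776 bytes
2,000,000,000,000 / 1,099,511,627,776 = 1.82 TiB

1.82 TiB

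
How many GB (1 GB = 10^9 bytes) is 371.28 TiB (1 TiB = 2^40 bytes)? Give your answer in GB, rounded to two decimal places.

371.28 TiB × 1,099,511,627,776 bytes/TiB = 408,226,677,160,673.28 bytes
1 GB = 10^9 bytes = 1,000,000,000 bytes
408,226,677,160,673.28 / 1,000,000,000 = 408,226.68 GB

408,226.68 GB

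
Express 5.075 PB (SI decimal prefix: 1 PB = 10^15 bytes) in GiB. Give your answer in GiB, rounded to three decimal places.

5.075 PB × 1,000,000,000,000,000 bytes/PB = 5,075,000,000,000,000 bytes
1 GiB = 1,073,741,824 bytes
5,075,000,000,000,000 / 1,073,741,824 = 4,726,462.066 GiB

4,726,462.066 GiB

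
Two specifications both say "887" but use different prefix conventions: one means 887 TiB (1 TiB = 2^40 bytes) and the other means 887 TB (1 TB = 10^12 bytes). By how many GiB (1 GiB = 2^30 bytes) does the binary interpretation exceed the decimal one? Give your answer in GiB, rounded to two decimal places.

82,204.88 GiB

887 TiB = 887 × 1,099,511,627,776 = 975,266,813,837,312 bytes
887 TB = 887 × 1,000,000,000,000 = 887,000,000,000,000 bytes
difference = 88,266,813,837,312 bytes
88,266,813,837,312 / 1,073,741,824 = 82,204.88 GiB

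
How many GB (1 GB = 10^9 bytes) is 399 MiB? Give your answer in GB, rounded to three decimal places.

399 MiB = 399 × 2^20 bytes = 418,381,824 bytes
1 GB = 10^9 bytes = 1,000,000,000 bytes
418,381,824 / 1,000,000,000 = 0.418 GB

0.418 GB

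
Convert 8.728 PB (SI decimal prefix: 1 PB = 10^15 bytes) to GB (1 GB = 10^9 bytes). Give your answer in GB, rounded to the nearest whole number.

8.728 PB × 1,000,000,000,000,000 bytes/PB = 8,728,000,000,000,000 bytes
1 GB = 10^9 bytes = 1,000,000,000 bytes
8,728,000,000,000,000 / 1,000,000,000 = 8,728,000 GB

8,728,000 GB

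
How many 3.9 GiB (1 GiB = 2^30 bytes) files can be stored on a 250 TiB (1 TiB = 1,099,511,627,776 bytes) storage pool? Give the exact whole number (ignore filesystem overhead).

65,641

Capacity: 250 TiB = 274,877,906,944,000 bytes
Per item: 3.9 GiB = 4,187,593,113.6 bytes
⌊274,877,906,944,000 / 4,187,593,113.6⌋ = 65,641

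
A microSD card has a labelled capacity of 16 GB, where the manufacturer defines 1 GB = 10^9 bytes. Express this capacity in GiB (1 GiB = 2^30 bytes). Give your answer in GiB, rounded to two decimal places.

16 GB = 16 × 10^9 bytes = 16,000,000,000 bytes
1 GiB = 1,073,741,824 bytes
16,000,000,000 / 1,073,741,824 = 14.90 GiB

14.90 GiB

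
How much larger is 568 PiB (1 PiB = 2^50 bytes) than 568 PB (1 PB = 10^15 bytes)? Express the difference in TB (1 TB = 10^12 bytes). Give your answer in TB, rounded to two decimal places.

568 PiB = 568 × 1,125,899,906,842,624 = 639,511,147,086,610,432 bytes
568 PB = 568 × 1,000,000,000,000,000 = 568,000,000,000,000,000 bytes
difference = 71,511,147,086,610,432 bytes
71,511,147,086,610,432 / 1,000,000,000,000 = 71,511.15 TB

71,511.15 TB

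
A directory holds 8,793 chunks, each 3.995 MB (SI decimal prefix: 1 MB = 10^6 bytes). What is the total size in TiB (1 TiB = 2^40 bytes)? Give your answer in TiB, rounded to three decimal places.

Total = 8,793 × 3.995 MB = 35128.035 MB
= 35128.035 × 1,000,000 bytes = 35,128,035,000 bytes
1 TiB = 1,099,511,627,776 bytes
35,128,035,000 / 1,099,511,627,776 = 0.032 TiB

0.032 TiB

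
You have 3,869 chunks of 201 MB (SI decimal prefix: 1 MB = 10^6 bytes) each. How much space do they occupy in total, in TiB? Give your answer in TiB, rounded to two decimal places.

Total = 3,869 × 201 MB = 777,669 MB
= 777,669 × 1,000,000 bytes = 777,669,000,000 bytes
1 TiB = 1,099,511,627,776 bytes
777,669,000,000 / 1,099,511,627,776 = 0.71 TiB

0.71 TiB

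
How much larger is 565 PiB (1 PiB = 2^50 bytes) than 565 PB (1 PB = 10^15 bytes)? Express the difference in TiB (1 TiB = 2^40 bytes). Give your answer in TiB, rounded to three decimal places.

565 PiB = 565 × 1,125,899,906,842,624 = 636,133,447,366,082,560 bytes
565 PB = 565 × 1,000,000,000,000,000 = 565,000,000,000,000,000 bytes
difference = 71,133,447,366,082,560 bytes
71,133,447,366,082,560 / 1,099,511,627,776 = 64,695.493 TiB

64,695.493 TiB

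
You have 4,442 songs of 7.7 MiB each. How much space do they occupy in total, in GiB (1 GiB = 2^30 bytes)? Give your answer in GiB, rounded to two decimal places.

Total = 4,442 × 7.7 MiB = 34203.4 MiB
= 34203.4 × 1,048,576 bytes = 35,864,864,358.4 bytes
1 GiB = 1,073,741,824 bytes
35,864,864,358.4 / 1,073,741,824 = 33.40 GiB

33.40 GiB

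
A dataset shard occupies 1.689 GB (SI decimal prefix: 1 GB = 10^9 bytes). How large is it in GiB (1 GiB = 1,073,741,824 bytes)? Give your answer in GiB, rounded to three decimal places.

1.689 GB = 1.689 × 10^9 bytes = 1,689,000,000 bytes
1 GiB = 2^30 bytes = 1,073,741,824 bytes
1,689,000,000 / 1,073,741,824 = 1.573 GiB

1.573 GiB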